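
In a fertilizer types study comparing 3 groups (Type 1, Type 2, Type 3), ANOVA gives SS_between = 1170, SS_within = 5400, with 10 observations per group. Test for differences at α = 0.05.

df_between = 2, df_within = 27. F = MS_between/MS_within = 585.0/200.0 = 2.925. F_crit ≈ 3.354. Fail to reject H₀.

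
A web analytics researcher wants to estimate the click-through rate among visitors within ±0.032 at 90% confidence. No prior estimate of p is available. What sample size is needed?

Conservative approach: use p = 0.5 (maximizes p(1-p) = 0.25). n = z²(0.25)/E² = 1.645²×0.25/0.032² = 660.7 → n = 661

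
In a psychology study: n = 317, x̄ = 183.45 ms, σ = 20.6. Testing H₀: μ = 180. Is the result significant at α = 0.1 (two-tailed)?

z = (183.45 - 180)/(20.6/√317) = 2.982. Since |z| > 1.645, significant at α = 0.1.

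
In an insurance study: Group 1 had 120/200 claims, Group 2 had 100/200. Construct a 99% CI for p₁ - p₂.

p̂₁ = 0.6, p̂₂ = 0.5. Difference = 0.1. CI = (-0.028, 0.228)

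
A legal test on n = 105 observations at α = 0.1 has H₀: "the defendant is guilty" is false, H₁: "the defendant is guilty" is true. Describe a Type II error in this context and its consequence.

Type II error: failing to reject H₀ when it is false — concluding that the defendant is guilty is not supported when in fact it is. Consequence: acquitting a guilty person.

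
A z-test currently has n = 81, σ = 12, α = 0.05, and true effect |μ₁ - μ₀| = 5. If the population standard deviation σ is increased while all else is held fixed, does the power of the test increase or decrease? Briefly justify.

Power decreases: a larger σ inflates the standard error σ/√n, pulling the sampling distribution under H₁ back toward the critical value.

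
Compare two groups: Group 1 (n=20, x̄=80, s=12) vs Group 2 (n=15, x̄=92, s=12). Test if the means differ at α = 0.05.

Pooled sp = 12.0. t = -2.928, df = 33. Critical t = ±2.035. Reject H₀.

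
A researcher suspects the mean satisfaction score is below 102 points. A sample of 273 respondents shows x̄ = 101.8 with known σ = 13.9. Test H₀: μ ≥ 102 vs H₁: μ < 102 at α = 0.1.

z = -0.238. Critical value: -1.28. Fail to reject H₀.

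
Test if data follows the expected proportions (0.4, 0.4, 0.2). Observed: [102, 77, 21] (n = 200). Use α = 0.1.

Expected: [80.0, 80.0, 40.0]. χ² = 15.188. df = 2, critical = 4.605. Reject H₀.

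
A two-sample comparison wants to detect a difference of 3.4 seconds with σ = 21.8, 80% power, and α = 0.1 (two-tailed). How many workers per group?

n per group = 2(z_α/2 + z_β)²σ²/d² = 2×(1.645 + 0.84)²×21.8²/3.4² = 507.7 → n = 508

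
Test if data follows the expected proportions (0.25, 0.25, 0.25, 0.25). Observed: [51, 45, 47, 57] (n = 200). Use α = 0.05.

Expected: [50.0, 50.0, 50.0, 50.0]. χ² = 1.68. df = 3, critical = 7.815. Fail to reject H₀.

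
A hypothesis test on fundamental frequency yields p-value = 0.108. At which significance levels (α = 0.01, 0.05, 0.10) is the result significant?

p = 0.108. Not significant at any of the given levels.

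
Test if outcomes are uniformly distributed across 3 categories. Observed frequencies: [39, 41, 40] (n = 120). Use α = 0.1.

Expected = 40 each. χ² = Σ(O-E)²/E = 0.05. df = 2, critical value = 4.605. Fail to reject H₀.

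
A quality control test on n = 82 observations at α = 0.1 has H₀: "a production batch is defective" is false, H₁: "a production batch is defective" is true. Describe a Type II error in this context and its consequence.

Type II error: failing to reject H₀ when it is false — concluding that a production batch is defective is not supported when in fact it is. Consequence: shipping a defective batch — faulty products reach customers.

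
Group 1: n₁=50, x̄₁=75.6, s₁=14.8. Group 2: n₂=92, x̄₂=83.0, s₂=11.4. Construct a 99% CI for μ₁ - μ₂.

Difference = -7.4. SE = √(14.8²/50 + 11.4²/92) = 2.407. CI = (-13.6, -1.2)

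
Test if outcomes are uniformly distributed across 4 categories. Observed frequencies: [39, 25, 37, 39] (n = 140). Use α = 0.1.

Expected = 35 each. χ² = Σ(O-E)²/E = 3.886. df = 3, critical value = 6.251. Fail to reject H₀.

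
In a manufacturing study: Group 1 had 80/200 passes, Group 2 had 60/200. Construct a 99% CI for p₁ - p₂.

p̂₁ = 0.4, p̂₂ = 0.3. Difference = 0.1. CI = (-0.022, 0.222)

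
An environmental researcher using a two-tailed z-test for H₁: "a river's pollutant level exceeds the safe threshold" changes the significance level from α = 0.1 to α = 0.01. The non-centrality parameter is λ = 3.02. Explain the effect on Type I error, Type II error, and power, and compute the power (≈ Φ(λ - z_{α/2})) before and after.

Decreasing α from 0.1 to 0.01:
• Type I error rate decreases (α is the Type I rate by definition).
• Critical value moves from z_{α/2} = 1.645 to 2.576, so power = Φ(λ - z_{α/2}) goes from Φ(3.02 - 1.645) = 0.915 to Φ(3.02 - 2.576) = 0.671.
• Type II error rate β = 1 - power therefore increases (0.085 → 0.329).
Appropriate when false positives are costly — here, shutting down a compliant factory unnecessarily.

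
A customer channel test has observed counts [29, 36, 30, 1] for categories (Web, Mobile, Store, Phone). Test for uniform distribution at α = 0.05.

Expected = 24 each. χ² = Σ(O-E)²/E = 30.583. df = 3, critical value = 7.815. Reject H₀.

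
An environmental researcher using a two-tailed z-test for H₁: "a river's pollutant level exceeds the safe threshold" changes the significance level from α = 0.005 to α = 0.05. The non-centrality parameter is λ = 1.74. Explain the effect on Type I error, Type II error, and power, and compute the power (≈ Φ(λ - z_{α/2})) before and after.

Increasing α from 0.005 to 0.05:
• Type I error rate increases (α is the Type I rate by definition).
• Critical value moves from z_{α/2} = 2.807 to 1.96, so power = Φ(λ - z_{α/2}) goes from Φ(1.74 - 2.807) = 0.143 to Φ(1.74 - 1.96) = 0.413.
• Type II error rate β = 1 - power therefore decreases (0.857 → 0.587).
Appropriate when false negatives are costly — here, allowing unsafe pollution to continue.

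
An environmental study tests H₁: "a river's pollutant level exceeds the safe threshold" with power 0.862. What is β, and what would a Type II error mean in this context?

β = 1 - power = 1 - 0.862 = 0.138. A Type II error is failing to reject H₀ when H₀ is false (false negative) — here, failing to conclude that a river's pollutant level exceeds the safe threshold when in fact it is true. Consequence: allowing unsafe pollution to continue.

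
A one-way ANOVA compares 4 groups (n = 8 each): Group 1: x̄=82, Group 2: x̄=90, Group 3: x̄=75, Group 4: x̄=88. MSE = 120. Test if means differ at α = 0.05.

Grand mean = 83.75. SS_between = 1094.0, MS_between = 364.67. F = 3.039, F_crit ≈ 2.947. Reject H₀.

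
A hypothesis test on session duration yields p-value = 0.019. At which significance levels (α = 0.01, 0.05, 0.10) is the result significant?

p = 0.019. Significant at: α = 0.05, 0.1.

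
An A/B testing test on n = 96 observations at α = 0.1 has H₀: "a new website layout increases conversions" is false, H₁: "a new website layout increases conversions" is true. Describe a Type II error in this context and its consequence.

Type II error: failing to reject H₀ when it is false — concluding that a new website layout increases conversions is not supported when in fact it is. Consequence: discarding a layout that would have improved conversions — lost revenue.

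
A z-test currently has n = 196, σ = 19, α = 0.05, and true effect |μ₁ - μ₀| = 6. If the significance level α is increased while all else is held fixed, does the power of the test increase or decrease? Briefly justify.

Power increases: a larger α lowers the critical value, so more of the H₁ sampling distribution falls in the rejection region.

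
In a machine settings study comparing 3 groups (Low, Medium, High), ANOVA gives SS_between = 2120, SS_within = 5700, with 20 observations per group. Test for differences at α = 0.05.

df_between = 2, df_within = 57. F = MS_between/MS_within = 1060.0/100.0 = 10.6. F_crit ≈ 3.159. Reject H₀. At least one mean differs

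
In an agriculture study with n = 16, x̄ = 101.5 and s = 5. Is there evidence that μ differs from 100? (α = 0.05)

t = (x̄ - μ₀)/(s/√n) = (101.5 - 100)/(5/√16) = 1.2. df = 15, critical t = ±2.131. Fail to reject H₀.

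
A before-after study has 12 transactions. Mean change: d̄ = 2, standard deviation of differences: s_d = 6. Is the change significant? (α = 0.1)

t = d̄/(s_d/√n) = 2/(6/√12) = 1.155. df = 11, critical t = ±1.796. Fail to reject H₀.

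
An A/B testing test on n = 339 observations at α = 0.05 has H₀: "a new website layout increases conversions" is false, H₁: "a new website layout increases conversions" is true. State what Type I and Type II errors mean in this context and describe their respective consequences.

Type I (false positive): concluding that a new website layout increases conversions when it is not — rolling out a layout that doesn't actually help — wasted engineering effort. Type II (false negative): failing to conclude that a new website layout increases conversions when it is — discarding a layout that would have improved conversions — lost revenue. Which is costlier depends on domain priorities and is a judgement call rather than a statistical fact.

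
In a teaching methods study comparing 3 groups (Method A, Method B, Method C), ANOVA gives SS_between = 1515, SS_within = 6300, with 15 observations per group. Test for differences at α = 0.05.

df_between = 2, df_within = 42. F = MS_between/MS_within = 757.5/150.0 = 5.05. F_crit ≈ 3.22. Reject H₀. At least one mean differs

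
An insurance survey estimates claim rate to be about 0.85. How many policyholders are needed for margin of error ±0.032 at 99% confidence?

n = z²p(1-p)/E² = 2.576²×0.85×0.15/0.032² = 826.2 → n = 827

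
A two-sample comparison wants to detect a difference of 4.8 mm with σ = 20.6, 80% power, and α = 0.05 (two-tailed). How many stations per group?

n per group = 2(z_α/2 + z_β)²σ²/d² = 2×(1.96 + 0.84)²×20.6²/4.8² = 288.8 → n = 289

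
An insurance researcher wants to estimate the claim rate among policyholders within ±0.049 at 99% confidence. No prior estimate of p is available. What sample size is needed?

Conservative approach: use p = 0.5 (maximizes p(1-p) = 0.25). n = z²(0.25)/E² = 2.576²×0.25/0.049² = 690.9 → n = 691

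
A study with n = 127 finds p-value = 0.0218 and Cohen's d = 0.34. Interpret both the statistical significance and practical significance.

Statistically significant (p = 0.0218 < 0.05). Cohen's d = 0.34 indicates a small effect size. Both statistical and practical significance should be considered.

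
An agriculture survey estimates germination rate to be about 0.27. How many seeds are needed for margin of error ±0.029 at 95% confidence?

n = z²p(1-p)/E² = 1.96²×0.27×0.73/0.029² = 900.3 → n = 901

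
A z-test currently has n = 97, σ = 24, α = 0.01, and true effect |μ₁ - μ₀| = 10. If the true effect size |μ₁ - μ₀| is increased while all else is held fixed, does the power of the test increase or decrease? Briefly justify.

Power increases: a larger true effect increases the non-centrality λ = |μ₁ - μ₀|/(σ/√n).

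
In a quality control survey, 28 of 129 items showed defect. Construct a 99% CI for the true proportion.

p̂ = 0.217. CI = p̂ ± z*√(p̂(1-p̂)/n) = (0.124, 0.311)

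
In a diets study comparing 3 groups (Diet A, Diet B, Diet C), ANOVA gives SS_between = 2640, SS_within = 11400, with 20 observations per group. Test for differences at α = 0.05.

df_between = 2, df_within = 57. F = MS_between/MS_within = 1320.0/200.0 = 6.6. F_crit ≈ 3.159. Reject H₀. At least one mean differs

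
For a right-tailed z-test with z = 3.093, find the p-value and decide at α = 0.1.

p = P(Z > 3.093) = 1 - Φ(3.093) ≈ 0.001. Since p < 0.1, reject H₀ (significant) at α = 0.1.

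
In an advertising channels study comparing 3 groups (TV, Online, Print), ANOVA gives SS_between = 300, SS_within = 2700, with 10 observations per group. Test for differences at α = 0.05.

df_between = 2, df_within = 27. F = MS_between/MS_within = 150.0/100.0 = 1.5. F_crit ≈ 3.354. Fail to reject H₀.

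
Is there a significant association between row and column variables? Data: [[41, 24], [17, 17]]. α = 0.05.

χ² = 1.573. df = 1, critical = 3.841. Fail to reject H₀. No evidence of dependence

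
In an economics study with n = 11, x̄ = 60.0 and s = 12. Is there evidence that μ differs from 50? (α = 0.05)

t = (x̄ - μ₀)/(s/√n) = (60.0 - 50)/(12/√11) = 2.764. df = 10, critical t = ±2.228. Reject H₀.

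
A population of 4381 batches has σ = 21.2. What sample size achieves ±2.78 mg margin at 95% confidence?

Without FPC: n₀ = (1.96×21.2/2.78)² = 223.406. With FPC: n = n₀N/(n₀+N-1) = 212.6 → n = 213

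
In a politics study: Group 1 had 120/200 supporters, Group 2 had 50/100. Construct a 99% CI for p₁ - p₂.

p̂₁ = 0.6, p̂₂ = 0.5. Difference = 0.1. CI = (-0.057, 0.257)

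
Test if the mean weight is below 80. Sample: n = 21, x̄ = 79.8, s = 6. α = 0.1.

t = (79.8 - 80)/(6/√21) = -0.153, df = 20. Critical t = -1.325. Fail to reject H₀.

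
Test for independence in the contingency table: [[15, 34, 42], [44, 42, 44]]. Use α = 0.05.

χ² = 8.526. df = 2, critical = 5.991. Reject H₀. Variables are dependent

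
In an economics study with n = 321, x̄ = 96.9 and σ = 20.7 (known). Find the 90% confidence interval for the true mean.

CI = x̄ ± z*(σ/√n) = 96.9 ± 1.645(20.7/√321) = 96.9 ± 1.9 = (95.0, 98.8)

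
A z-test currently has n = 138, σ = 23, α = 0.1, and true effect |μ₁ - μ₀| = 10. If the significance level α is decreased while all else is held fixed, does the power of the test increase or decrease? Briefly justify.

Power decreases: a smaller α raises the critical value, so less of the H₁ sampling distribution falls in the rejection region.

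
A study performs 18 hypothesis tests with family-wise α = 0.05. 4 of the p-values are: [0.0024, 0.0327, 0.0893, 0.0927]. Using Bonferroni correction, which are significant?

Bonferroni α = 0.05/18 = 0.00278. Significant p-values: [0.0024]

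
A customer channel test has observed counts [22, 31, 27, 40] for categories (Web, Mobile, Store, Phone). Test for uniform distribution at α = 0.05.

Expected = 30 each. χ² = Σ(O-E)²/E = 5.8. df = 3, critical value = 7.815. Fail to reject H₀.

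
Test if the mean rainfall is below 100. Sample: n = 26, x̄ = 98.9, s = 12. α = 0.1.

t = (98.9 - 100)/(12/√26) = -0.467, df = 25. Critical t = -1.316. Fail to reject H₀.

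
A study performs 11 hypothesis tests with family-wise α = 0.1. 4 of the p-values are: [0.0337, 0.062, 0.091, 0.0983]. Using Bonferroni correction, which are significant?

Bonferroni α = 0.1/11 = 0.00909. None of the given p-values are significant.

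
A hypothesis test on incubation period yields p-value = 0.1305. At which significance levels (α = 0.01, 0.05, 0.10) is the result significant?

p = 0.1305. Not significant at any of the given levels.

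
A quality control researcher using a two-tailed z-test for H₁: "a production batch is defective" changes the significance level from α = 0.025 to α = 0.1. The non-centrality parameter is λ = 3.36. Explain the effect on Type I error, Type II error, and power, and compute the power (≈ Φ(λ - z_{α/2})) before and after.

Increasing α from 0.025 to 0.1:
• Type I error rate increases (α is the Type I rate by definition).
• Critical value moves from z_{α/2} = 2.241 to 1.645, so power = Φ(λ - z_{α/2}) goes from Φ(3.36 - 2.241) = 0.868 to Φ(3.36 - 1.645) = 0.957.
• Type II error rate β = 1 - power therefore decreases (0.132 → 0.043).
Appropriate when false negatives are costly — here, shipping a defective batch — faulty products reach customers.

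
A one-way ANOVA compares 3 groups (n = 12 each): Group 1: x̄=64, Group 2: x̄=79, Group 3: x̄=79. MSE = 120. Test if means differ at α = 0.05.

Grand mean = 74.0. SS_between = 1800.0, MS_between = 900.0. F = 7.5, F_crit ≈ 3.285. Reject H₀.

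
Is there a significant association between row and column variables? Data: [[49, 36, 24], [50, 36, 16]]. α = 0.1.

χ² = 1.379. df = 2, critical = 4.605. Fail to reject H₀. No evidence of dependence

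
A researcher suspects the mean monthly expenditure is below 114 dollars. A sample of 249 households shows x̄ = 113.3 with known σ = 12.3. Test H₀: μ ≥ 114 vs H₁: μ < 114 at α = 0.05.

z = -0.898. Critical value: -1.645. Fail to reject H₀.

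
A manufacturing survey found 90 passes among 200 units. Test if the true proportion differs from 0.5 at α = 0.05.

p̂ = 0.45, p₀ = 0.5. z = (p̂ - p₀)/√(p₀(1-p₀)/n) = -1.414. Critical: ±1.96. Fail to reject H₀.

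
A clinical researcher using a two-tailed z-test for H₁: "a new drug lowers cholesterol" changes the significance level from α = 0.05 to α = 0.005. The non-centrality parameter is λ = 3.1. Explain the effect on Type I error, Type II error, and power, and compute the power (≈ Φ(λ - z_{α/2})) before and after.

Decreasing α from 0.05 to 0.005:
• Type I error rate decreases (α is the Type I rate by definition).
• Critical value moves from z_{α/2} = 1.96 to 2.807, so power = Φ(λ - z_{α/2}) goes from Φ(3.1 - 1.96) = 0.873 to Φ(3.1 - 2.807) = 0.615.
• Type II error rate β = 1 - power therefore increases (0.127 → 0.385).
Appropriate when false positives are costly — here, approving an ineffective drug — patients take a useless medication and may skip effective alternatives.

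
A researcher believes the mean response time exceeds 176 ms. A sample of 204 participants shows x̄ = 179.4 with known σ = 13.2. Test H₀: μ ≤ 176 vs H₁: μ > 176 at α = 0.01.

z = 3.679. Critical value: 2.33. Reject H₀.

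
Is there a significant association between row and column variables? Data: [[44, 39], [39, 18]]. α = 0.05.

χ² = 3.324. df = 1, critical = 3.841. Fail to reject H₀. No evidence of dependence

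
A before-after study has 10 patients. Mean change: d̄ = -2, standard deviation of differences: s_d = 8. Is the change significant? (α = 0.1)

t = d̄/(s_d/√n) = -2/(8/√10) = -0.791. df = 9, critical t = ±1.833. Fail to reject H₀.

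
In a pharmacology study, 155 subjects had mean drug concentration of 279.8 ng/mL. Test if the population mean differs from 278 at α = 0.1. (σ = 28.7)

z = (x̄ - μ₀)/(σ/√n) = (279.8 - 278)/(28.7/√155) = 0.781. Critical value: ±1.645. Since |0.781| ≤ 1.645, Fail to reject H₀.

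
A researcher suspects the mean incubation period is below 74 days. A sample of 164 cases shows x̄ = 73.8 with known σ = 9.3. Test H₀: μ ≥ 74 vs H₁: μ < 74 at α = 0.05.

z = -0.275. Critical value: -1.645. Fail to reject H₀.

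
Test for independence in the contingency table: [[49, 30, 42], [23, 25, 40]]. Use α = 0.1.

χ² = 4.801. df = 2, critical = 4.605. Reject H₀. Variables are dependent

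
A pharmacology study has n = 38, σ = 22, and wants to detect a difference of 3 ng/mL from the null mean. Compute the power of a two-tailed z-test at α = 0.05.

SE = σ/√n = 22/√38 = 3.569. Non-centrality λ = d/SE = 3/3.569 = 0.841. Power ≈ Φ(λ - z_{α/2}) = Φ(0.841 - 1.96) = Φ(-1.119) = 0.131.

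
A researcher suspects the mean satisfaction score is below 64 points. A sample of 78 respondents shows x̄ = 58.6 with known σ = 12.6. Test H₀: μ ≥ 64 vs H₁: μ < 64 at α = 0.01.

z = -3.785. Critical value: -2.33. Reject H₀.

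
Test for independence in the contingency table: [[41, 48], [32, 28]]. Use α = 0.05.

χ² = 0.757. df = 1, critical = 3.841. Fail to reject H₀. No evidence of dependence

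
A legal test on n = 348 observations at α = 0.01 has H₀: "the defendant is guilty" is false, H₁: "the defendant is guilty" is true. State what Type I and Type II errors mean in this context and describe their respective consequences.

Type I (false positive): concluding that the defendant is guilty when it is not — convicting an innocent person. Type II (false negative): failing to conclude that the defendant is guilty when it is — acquitting a guilty person. Which is costlier depends on domain priorities and is a judgement call rather than a statistical fact.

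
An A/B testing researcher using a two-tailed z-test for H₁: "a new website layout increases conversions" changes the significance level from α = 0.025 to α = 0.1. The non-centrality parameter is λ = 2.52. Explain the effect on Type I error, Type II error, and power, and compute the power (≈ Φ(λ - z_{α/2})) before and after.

Increasing α from 0.025 to 0.1:
• Type I error rate increases (α is the Type I rate by definition).
• Critical value moves from z_{α/2} = 2.241 to 1.645, so power = Φ(λ - z_{α/2}) goes from Φ(2.52 - 2.241) = 0.61 to Φ(2.52 - 1.645) = 0.809.
• Type II error rate β = 1 - power therefore decreases (0.39 → 0.191).
Appropriate when false negatives are costly — here, discarding a layout that would have improved conversions — lost revenue.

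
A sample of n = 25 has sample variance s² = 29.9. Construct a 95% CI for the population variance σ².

df = 24. χ²_{0.025} = 39.364, χ²_{0.975} = 12.401. CI for σ² = ((n-1)s²/χ²_{α/2}, (n-1)s²/χ²_{1-α/2}) = (24·29.9/39.364, 24·29.9/12.401) = (18.23, 57.87)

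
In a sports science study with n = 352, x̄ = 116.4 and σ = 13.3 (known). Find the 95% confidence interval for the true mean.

CI = x̄ ± z*(σ/√n) = 116.4 ± 1.96(13.3/√352) = 116.4 ± 1.39 = (115.01, 117.79)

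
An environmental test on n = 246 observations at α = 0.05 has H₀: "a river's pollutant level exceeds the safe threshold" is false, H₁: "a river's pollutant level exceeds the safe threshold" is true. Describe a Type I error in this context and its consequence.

Type I error: rejecting H₀ when it is true — concluding that a river's pollutant level exceeds the safe threshold when in fact it is not. Consequence: shutting down a compliant factory unnecessarily.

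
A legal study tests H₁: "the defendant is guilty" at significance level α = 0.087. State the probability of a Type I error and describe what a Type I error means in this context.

P(Type I error) = α = 0.087. A Type I error is rejecting H₀ when H₀ is actually true (false positive) — here, concluding that the defendant is guilty when in fact this is not the case. Consequence: convicting an innocent person.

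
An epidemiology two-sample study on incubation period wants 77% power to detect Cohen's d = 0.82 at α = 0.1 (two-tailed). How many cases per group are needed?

z_{α/2} = 1.645, z_β = Φ⁻¹(0.77) = 0.739. For large effect (d = 0.82): n per group = 2(z_{α/2} + z_β)²/d² = 2(1.645 + 0.739)²/0.82² = 16.9 → 17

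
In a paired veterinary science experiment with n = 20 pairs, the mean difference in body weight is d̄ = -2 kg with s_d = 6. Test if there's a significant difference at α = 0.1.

t = d̄/(s_d/√n) = -2/(6/√20) = -1.491. df = 19, critical t = ±1.729. Fail to reject H₀.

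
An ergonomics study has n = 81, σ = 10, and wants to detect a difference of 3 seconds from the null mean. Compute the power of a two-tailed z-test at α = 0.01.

SE = σ/√n = 10/√81 = 1.111. Non-centrality λ = d/SE = 3/1.111 = 2.7. Power ≈ Φ(λ - z_{α/2}) = Φ(2.7 - 2.576) = Φ(0.124) = 0.549.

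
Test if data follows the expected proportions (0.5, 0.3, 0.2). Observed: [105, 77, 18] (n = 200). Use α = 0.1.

Expected: [100.0, 60.0, 40.0]. χ² = 17.167. df = 2, critical = 4.605. Reject H₀.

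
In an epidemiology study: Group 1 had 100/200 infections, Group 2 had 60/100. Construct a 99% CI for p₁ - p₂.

p̂₁ = 0.5, p̂₂ = 0.6. Difference = -0.1. CI = (-0.256, 0.056)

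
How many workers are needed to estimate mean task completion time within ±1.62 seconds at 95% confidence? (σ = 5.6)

n = (z*σ/E)² = (1.96×5.6/1.62)² = 45.9 → n = 46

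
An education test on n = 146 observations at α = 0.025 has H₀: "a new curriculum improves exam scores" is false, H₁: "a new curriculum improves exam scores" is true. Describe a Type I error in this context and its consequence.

Type I error: rejecting H₀ when it is true — concluding that a new curriculum improves exam scores when in fact it is not. Consequence: adopting a curriculum that gives no real benefit — disruption for nothing.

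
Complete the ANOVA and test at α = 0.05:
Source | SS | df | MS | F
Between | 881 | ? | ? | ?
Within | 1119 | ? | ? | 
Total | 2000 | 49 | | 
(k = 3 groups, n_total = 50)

df_between = 2, df_within = 47. MS_between = 440.5, MS_within = 23.81. F = 18.502, F_crit ≈ 3.195. Reject H₀.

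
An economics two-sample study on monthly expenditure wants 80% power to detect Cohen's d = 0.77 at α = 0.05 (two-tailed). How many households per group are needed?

z_{α/2} = 1.96, z_β = Φ⁻¹(0.8) = 0.842. For medium effect (d = 0.77): n per group = 2(z_{α/2} + z_β)²/d² = 2(1.96 + 0.842)²/0.77² = 26.5 → 27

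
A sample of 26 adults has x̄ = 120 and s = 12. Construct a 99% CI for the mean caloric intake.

CI = x̄ ± t*(s/√n) = 120 ± 2.787(12/√26) = (113.44, 126.56)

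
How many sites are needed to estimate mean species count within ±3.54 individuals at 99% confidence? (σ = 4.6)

n = (z*σ/E)² = (2.576×4.6/3.54)² = 11.2 → n = 12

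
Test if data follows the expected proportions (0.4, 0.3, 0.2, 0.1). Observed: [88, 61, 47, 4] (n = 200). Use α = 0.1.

Expected: [80.0, 60.0, 40.0, 20.0]. χ² = 14.842. df = 3, critical = 6.251. Reject H₀.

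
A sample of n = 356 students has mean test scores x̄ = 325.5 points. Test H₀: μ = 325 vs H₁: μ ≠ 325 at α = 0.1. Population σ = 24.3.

z = (x̄ - μ₀)/(σ/√n) = (325.5 - 325)/(24.3/√356) = 0.388. Critical value: ±1.645. Since |0.388| ≤ 1.645, Fail to reject H₀.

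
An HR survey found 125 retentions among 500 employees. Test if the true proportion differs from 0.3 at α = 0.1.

p̂ = 0.25, p₀ = 0.3. z = (p̂ - p₀)/√(p₀(1-p₀)/n) = -2.44. Critical: ±1.645. Reject H₀.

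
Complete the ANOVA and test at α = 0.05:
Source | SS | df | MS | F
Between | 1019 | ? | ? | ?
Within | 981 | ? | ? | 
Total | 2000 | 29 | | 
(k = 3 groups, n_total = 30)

df_between = 2, df_within = 27. MS_between = 509.5, MS_within = 36.33. F = 14.023, F_crit ≈ 3.354. Reject H₀.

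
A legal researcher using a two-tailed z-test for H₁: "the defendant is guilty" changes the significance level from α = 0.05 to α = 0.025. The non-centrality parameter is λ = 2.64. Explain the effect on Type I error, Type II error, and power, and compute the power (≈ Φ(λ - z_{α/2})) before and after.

Decreasing α from 0.05 to 0.025:
• Type I error rate decreases (α is the Type I rate by definition).
• Critical value moves from z_{α/2} = 1.96 to 2.241, so power = Φ(λ - z_{α/2}) goes from Φ(2.64 - 1.96) = 0.752 to Φ(2.64 - 2.241) = 0.655.
• Type II error rate β = 1 - power therefore increases (0.248 → 0.345).
Appropriate when false positives are costly — here, convicting an innocent person.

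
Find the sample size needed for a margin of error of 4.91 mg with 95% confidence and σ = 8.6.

n = (z*σ/E)² = (1.96×8.6/4.91)² = 11.8 → n = 12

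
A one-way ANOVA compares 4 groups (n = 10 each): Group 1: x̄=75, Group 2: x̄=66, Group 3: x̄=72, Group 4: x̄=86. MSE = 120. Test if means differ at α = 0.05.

Grand mean = 74.75. SS_between = 2107.5, MS_between = 702.5. F = 5.854, F_crit ≈ 2.866. Reject H₀.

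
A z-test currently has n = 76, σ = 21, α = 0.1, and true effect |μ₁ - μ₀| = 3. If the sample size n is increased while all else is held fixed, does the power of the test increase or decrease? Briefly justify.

Power increases: a larger n shrinks the standard error σ/√n, moving the sampling distribution under H₁ further from the critical value.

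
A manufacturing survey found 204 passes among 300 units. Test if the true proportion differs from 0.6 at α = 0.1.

p̂ = 0.68, p₀ = 0.6. z = (p̂ - p₀)/√(p₀(1-p₀)/n) = 2.828. Critical: ±1.645. Reject H₀.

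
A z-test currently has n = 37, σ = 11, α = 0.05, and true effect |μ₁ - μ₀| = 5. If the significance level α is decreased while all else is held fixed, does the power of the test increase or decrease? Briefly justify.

Power decreases: a smaller α raises the critical value, so less of the H₁ sampling distribution falls in the rejection region.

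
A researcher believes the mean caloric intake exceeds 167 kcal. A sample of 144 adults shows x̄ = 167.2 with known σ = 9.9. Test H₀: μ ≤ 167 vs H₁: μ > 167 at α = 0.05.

z = 0.242. Critical value: 1.645. Fail to reject H₀.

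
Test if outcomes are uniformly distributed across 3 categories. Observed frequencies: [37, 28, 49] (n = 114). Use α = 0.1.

Expected = 38 each. χ² = Σ(O-E)²/E = 5.842. df = 2, critical value = 4.605. Reject H₀.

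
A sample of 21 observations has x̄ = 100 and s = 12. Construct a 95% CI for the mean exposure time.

CI = x̄ ± t*(s/√n) = 100 ± 2.086(12/√21) = (94.54, 105.46)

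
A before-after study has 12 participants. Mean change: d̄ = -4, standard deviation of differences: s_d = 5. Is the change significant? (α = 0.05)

t = d̄/(s_d/√n) = -4/(5/√12) = -2.771. df = 11, critical t = ±2.201. Reject H₀.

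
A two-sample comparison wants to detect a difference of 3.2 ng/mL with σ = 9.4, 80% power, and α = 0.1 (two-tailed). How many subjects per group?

n per group = 2(z_α/2 + z_β)²σ²/d² = 2×(1.645 + 0.84)²×9.4²/3.2² = 106.6 → n = 107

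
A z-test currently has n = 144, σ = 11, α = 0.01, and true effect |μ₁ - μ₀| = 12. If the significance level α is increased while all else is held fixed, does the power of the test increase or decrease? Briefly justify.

Power increases: a larger α lowers the critical value, so more of the H₁ sampling distribution falls in the rejection region.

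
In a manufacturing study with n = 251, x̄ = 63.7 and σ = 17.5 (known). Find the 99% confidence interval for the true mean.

CI = x̄ ± z*(σ/√n) = 63.7 ± 2.576(17.5/√251) = 63.7 ± 2.85 = (60.85, 66.55)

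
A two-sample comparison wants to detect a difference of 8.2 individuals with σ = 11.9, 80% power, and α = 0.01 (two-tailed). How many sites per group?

n per group = 2(z_α/2 + z_β)²σ²/d² = 2×(2.576 + 0.84)²×11.9²/8.2² = 49.2 → n = 50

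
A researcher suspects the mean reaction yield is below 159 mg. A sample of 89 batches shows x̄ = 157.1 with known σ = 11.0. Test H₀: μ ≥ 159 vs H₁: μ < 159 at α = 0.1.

z = -1.63. Critical value: -1.28. Reject H₀.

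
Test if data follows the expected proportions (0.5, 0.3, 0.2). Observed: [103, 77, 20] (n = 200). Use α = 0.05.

Expected: [100.0, 60.0, 40.0]. χ² = 14.907. df = 2, critical = 5.991. Reject H₀.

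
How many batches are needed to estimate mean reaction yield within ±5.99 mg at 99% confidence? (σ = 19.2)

n = (z*σ/E)² = (2.576×19.2/5.99)² = 68.2 → n = 69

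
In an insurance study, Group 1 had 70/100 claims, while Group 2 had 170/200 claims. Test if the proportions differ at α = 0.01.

p̂₁ = 0.7, p̂₂ = 0.85, pooled p̂ = 0.8. z = -3.062. Critical: ±2.576. Reject H₀.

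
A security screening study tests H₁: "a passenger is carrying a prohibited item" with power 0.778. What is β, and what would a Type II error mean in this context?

β = 1 - power = 1 - 0.778 = 0.222. A Type II error is failing to reject H₀ when H₀ is false (false negative) — here, failing to conclude that a passenger is carrying a prohibited item when in fact it is true. Consequence: letting a prohibited item through — security breach.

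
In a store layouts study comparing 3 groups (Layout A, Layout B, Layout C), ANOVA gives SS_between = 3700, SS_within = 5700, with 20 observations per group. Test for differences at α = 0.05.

df_between = 2, df_within = 57. F = MS_between/MS_within = 1850.0/100.0 = 18.5. F_crit ≈ 3.159. Reject H₀. At least one mean differs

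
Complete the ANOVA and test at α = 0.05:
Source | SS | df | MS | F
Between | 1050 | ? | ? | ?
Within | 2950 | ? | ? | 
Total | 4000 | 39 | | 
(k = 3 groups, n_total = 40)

df_between = 2, df_within = 37. MS_between = 525.0, MS_within = 79.73. F = 6.585, F_crit ≈ 3.252. Reject H₀.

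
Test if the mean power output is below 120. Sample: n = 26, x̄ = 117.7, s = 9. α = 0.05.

t = (117.7 - 120)/(9/√26) = -1.303, df = 25. Critical t = -1.708. Fail to reject H₀.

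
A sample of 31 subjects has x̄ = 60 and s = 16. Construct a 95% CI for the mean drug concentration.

CI = x̄ ± t*(s/√n) = 60 ± 2.042(16/√31) = (54.13, 65.87)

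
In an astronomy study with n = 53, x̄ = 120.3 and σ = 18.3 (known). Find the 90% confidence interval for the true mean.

CI = x̄ ± z*(σ/√n) = 120.3 ± 1.645(18.3/√53) = 120.3 ± 4.14 = (116.16, 124.44)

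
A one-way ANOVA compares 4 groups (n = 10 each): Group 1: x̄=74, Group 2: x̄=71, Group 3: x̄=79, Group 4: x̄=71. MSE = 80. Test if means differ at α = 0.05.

Grand mean = 73.75. SS_between = 427.5, MS_between = 142.5. F = 1.781, F_crit ≈ 2.866. Fail to reject H₀.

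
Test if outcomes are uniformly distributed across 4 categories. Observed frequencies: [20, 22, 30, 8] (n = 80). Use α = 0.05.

Expected = 20 each. χ² = Σ(O-E)²/E = 12.4. df = 3, critical value = 7.815. Reject H₀.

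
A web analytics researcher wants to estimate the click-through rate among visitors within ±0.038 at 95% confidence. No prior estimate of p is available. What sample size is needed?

Conservative approach: use p = 0.5 (maximizes p(1-p) = 0.25). n = z²(0.25)/E² = 1.96²×0.25/0.038² = 665.1 → n = 666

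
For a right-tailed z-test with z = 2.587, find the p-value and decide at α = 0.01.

p = P(Z > 2.587) = 1 - Φ(2.587) ≈ 0.0048. Since p < 0.01, reject H₀ (significant) at α = 0.01.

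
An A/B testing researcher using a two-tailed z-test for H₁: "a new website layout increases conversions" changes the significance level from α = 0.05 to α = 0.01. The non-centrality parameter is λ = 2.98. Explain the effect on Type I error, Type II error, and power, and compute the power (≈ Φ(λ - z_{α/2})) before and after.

Decreasing α from 0.05 to 0.01:
• Type I error rate decreases (α is the Type I rate by definition).
• Critical value moves from z_{α/2} = 1.96 to 2.576, so power = Φ(λ - z_{α/2}) goes from Φ(2.98 - 1.96) = 0.846 to Φ(2.98 - 2.576) = 0.657.
• Type II error rate β = 1 - power therefore increases (0.154 → 0.343).
Appropriate when false positives are costly — here, rolling out a layout that doesn't actually help — wasted engineering effort.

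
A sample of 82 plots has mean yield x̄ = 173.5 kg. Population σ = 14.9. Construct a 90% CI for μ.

CI = x̄ ± z*(σ/√n) = 173.5 ± 1.645(14.9/√82) = 173.5 ± 2.71 = (170.79, 176.21)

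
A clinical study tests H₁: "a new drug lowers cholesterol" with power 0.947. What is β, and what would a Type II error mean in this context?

β = 1 - power = 1 - 0.947 = 0.053. A Type II error is failing to reject H₀ when H₀ is false (false negative) — here, failing to conclude that a new drug lowers cholesterol when in fact it is true. Consequence: shelving an effective drug — patients miss out on a treatment that would have helped.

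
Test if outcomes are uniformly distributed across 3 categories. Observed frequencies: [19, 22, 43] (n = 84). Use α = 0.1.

Expected = 28 each. χ² = Σ(O-E)²/E = 12.214. df = 2, critical value = 4.605. Reject H₀.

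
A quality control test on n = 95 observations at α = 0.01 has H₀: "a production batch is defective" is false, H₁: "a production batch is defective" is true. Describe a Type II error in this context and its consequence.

Type II error: failing to reject H₀ when it is false — concluding that a production batch is defective is not supported when in fact it is. Consequence: shipping a defective batch — faulty products reach customers.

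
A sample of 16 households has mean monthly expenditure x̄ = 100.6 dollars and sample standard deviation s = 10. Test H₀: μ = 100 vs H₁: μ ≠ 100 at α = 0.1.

t = (x̄ - μ₀)/(s/√n) = (100.6 - 100)/(10/√16) = 0.24. df = 15, critical t = ±1.753. Fail to reject H₀.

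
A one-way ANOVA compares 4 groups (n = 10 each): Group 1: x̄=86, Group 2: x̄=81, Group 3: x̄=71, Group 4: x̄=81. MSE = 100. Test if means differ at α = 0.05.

Grand mean = 79.75. SS_between = 1187.5, MS_between = 395.83. F = 3.958, F_crit ≈ 2.866. Reject H₀.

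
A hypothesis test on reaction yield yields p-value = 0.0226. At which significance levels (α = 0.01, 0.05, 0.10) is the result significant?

p = 0.0226. Significant at: α = 0.05, 0.1.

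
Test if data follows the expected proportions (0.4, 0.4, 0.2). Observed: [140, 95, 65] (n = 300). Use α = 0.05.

Expected: [120.0, 120.0, 60.0]. χ² = 8.958. df = 2, critical = 5.991. Reject H₀.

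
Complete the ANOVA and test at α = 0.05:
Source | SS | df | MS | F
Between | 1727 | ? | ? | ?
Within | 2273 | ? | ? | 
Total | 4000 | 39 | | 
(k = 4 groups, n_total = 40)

df_between = 3, df_within = 36. MS_between = 575.67, MS_within = 63.14. F = 9.117, F_crit ≈ 2.866. Reject H₀.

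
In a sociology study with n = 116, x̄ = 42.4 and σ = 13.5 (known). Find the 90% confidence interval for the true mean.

CI = x̄ ± z*(σ/√n) = 42.4 ± 1.645(13.5/√116) = 42.4 ± 2.06 = (40.34, 44.46)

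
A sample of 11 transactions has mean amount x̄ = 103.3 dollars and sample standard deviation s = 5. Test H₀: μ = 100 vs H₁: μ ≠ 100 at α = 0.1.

t = (x̄ - μ₀)/(s/√n) = (103.3 - 100)/(5/√11) = 2.189. df = 10, critical t = ±1.812. Reject H₀.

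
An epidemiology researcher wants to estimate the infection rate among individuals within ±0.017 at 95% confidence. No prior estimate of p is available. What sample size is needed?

Conservative approach: use p = 0.5 (maximizes p(1-p) = 0.25). n = z²(0.25)/E² = 1.96²×0.25/0.017² = 3323.2 → n = 3324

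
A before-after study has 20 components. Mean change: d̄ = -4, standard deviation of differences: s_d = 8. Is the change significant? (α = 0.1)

t = d̄/(s_d/√n) = -4/(8/√20) = -2.236. df = 19, critical t = ±1.729. Reject H₀.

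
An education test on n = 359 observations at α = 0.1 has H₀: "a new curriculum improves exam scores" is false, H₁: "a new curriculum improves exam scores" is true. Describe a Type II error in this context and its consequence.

Type II error: failing to reject H₀ when it is false — concluding that a new curriculum improves exam scores is not supported when in fact it is. Consequence: keeping the old curriculum when the new one would have helped students.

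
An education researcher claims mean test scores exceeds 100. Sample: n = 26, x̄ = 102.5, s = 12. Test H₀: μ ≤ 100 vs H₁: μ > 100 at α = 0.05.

t = (102.5 - 100)/(12/√26) = 1.062, df = 25. Critical t = 1.708. Fail to reject H₀.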